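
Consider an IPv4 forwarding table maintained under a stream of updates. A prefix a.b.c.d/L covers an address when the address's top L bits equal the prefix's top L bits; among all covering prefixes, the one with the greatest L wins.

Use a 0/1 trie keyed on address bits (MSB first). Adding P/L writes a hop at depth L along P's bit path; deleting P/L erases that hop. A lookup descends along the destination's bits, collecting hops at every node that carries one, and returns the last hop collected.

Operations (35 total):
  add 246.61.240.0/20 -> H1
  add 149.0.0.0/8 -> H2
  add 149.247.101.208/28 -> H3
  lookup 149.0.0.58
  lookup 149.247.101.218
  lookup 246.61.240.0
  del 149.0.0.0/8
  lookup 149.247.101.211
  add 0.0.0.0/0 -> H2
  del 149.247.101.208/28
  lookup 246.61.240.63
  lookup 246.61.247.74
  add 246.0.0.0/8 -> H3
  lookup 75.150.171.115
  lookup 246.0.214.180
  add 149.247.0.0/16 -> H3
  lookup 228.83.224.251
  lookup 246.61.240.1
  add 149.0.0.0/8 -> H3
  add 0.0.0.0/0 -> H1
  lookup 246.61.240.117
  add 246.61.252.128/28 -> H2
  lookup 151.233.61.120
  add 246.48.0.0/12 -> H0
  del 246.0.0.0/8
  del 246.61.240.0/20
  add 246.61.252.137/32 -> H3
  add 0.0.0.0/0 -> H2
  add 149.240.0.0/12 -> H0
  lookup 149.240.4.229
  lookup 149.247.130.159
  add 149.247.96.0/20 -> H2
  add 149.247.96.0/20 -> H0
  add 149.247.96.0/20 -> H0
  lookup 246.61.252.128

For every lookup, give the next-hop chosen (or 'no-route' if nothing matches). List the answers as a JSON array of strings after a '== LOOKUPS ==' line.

Trace:
  add 246.61.240.0/20 -> H1 at depth 20
  add 149.0.0.0/8 -> H2 at depth 8
  add 149.247.101.208/28 -> H3 at depth 28
  ? 149.0.0.58  path d0:-→d1:-→d2:-→d3:-→d4:-→d5:-→d6:-→d7:-→d8:H2  best=H2
  ? 149.247.101.218  path d0:-→d1:-→d2:-→d3:-→d4:-→d5:-→d6:-→d7:-→d8:H2→d9:-→d10:-→d11:-→d12:-→d13:-→d14:-→d15:-→d16:-→d17:-→d18:-→d19:-→d20:-→d21:-→d22:-→d23:-→d24:-→d25:-→d26:-→d27:-→d28:H3  best=H3
  ? 246.61.240.0  path d0:-→d1:-→d2:-→d3:-→d4:-→d5:-→d6:-→d7:-→d8:-→d9:-→d10:-→d11:-→d12:-→d13:-→d14:-→d15:-→d16:-→d17:-→d18:-→d19:-→d20:H1  best=H1
  - 149.0.0.0/8 clear@8
  ? 149.247.101.211  path d0:-→d1:-→d2:-→d3:-→d4:-→d5:-→d6:-→d7:-→d8:-→d9:-→d10:-→d11:-→d12:-→d13:-→d14:-→d15:-→d16:-→d17:-→d18:-→d19:-→d20:-→d21:-→d22:-→d23:-→d24:-→d25:-→d26:-→d27:-→d28:H3  best=H3
  add 0.0.0.0/0 -> H2 at depth 0
  - 149.247.101.208/28 clear@28
  ? 246.61.240.63  path d0:H2→d1:-→d2:-→d3:-→d4:-→d5:-→d6:-→d7:-→d8:-→d9:-→d10:-→d11:-→d12:-→d13:-→d14:-→d15:-→d16:-→d17:-→d18:-→d19:-→d20:H1  best=H1
  ? 246.61.247.74  path d0:H2→d1:-→d2:-→d3:-→d4:-→d5:-→d6:-→d7:-→d8:-→d9:-→d10:-→d11:-→d12:-→d13:-→d14:-→d15:-→d16:-→d17:-→d18:-→d19:-→d20:H1  best=H1
  add 246.0.0.0/8 -> H3 at depth 8
  ? 75.150.171.115  path d0:H2  best=H2
  ? 246.0.214.180  path d0:H2→d1:-→d2:-→d3:-→d4:-→d5:-→d6:-→d7:-→d8:H3→d9:-→d10:-  best=H3
  add 149.247.0.0/16 -> H3 at depth 16
  ? 228.83.224.251  path d0:H2→d1:-→d2:-→d3:-  best=H2
  ? 246.61.240.1  path d0:H2→d1:-→d2:-→d3:-→d4:-→d5:-→d6:-→d7:-→d8:H3→d9:-→d10:-→d11:-→d12:-→d13:-→d14:-→d15:-→d16:-→d17:-→d18:-→d19:-→d20:H1  best=H1
  add 149.0.0.0/8 -> H3 at depth 8
  add 0.0.0.0/0 -> H1 at depth 0
  ? 246.61.240.117  path d0:H1→d1:-→d2:-→d3:-→d4:-→d5:-→d6:-→d7:-→d8:H3→d9:-→d10:-→d11:-→d12:-→d13:-→d14:-→d15:-→d16:-→d17:-→d18:-→d19:-→d20:H1  best=H1
  add 246.61.252.128/28 -> H2 at depth 28
  ? 151.233.61.120  path d0:H1→d1:-→d2:-→d3:-→d4:-→d5:-→d6:-  best=H1
  add 246.48.0.0/12 -> H0 at depth 12
  - 246.0.0.0/8 clear@8
  - 246.61.240.0/20 clear@20
  add 246.61.252.137/32 -> H3 at depth 32
  add 0.0.0.0/0 -> H2 at depth 0
  add 149.240.0.0/12 -> H0 at depth 12
  ? 149.240.4.229  path d0:H2→d1:-→d2:-→d3:-→d4:-→d5:-→d6:-→d7:-→d8:H3→d9:-→d10:-→d11:-→d12:H0→d13:-  best=H0
  ? 149.247.130.159  path d0:H2→d1:-→d2:-→d3:-→d4:-→d5:-→d6:-→d7:-→d8:H3→d9:-→d10:-→d11:-→d12:H0→d13:-→d14:-→d15:-→d16:H3  best=H3
  add 149.247.96.0/20 -> H2 at depth 20
  add 149.247.96.0/20 -> H0 at depth 20
  add 149.247.96.0/20 -> H0 at depth 20
  ? 246.61.252.128  path d0:H2→d1:-→d2:-→d3:-→d4:-→d5:-→d6:-→d7:-→d8:-→d9:-→d10:-→d11:-→d12:H0→d13:-→d14:-→d15:-→d16:-→d17:-→d18:-→d19:-→d20:-→d21:-→d22:-→d23:-→d24:-→d25:-→d26:-→d27:-→d28:H2  best=H2

== LOOKUPS ==
["H2","H3","H1","H3","H1","H1","H2","H3","H2","H1","H1","H1","H0","H3","H2"]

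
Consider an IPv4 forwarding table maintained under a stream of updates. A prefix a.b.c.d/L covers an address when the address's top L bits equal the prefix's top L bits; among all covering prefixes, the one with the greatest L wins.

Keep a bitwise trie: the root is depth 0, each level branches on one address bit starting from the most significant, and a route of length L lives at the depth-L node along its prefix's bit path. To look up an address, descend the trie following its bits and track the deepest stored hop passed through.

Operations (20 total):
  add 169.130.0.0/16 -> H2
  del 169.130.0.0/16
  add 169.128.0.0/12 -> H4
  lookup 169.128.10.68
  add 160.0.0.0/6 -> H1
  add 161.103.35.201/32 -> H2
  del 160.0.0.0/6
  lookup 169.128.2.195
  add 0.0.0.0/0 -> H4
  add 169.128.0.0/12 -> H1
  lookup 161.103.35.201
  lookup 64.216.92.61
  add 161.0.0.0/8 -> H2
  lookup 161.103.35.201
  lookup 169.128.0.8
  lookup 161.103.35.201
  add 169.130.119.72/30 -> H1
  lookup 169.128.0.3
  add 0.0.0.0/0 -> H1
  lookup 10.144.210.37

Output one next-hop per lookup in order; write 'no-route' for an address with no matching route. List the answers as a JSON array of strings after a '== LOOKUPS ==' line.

Process each operation:
  + 169.130.0.0/16 (H2) depth=16
  - 169.130.0.0/16 clear@16
  + 169.128.0.0/12 (H4) depth=12
  lookup 169.128.10.68: bits 10101001100000 walk d0:-→d1:-→d2:-→d3:-→d4:-→d5:-→d6:-→d7:-→d8:-→d9:-→d10:-→d11:-→d12:H4→d13:-→d14:- -> H4
  + 160.0.0.0/6 (H1) depth=6
  + 161.103.35.201/32 (H2) depth=32
  - 160.0.0.0/6 clear@6
  lookup 169.128.2.195: bits 10101001100000 walk d0:-→d1:-→d2:-→d3:-→d4:-→d5:-→d6:-→d7:-→d8:-→d9:-→d10:-→d11:-→d12:H4→d13:-→d14:- -> H4
  + 0.0.0.0/0 (H4) depth=0
  + 169.128.0.0/12 (H1) depth=12
  lookup 161.103.35.201: bits 10100001011001110010001111001001 walk d0:H4→d1:-→d2:-→d3:-→d4:-→d5:-→d6:-→d7:-→d8:-→d9:-→d10:-→d11:-→d12:-→d13:-→d14:-→d15:-→d16:-→d17:-→d18:-→d19:-→d20:-→d21:-→d22:-→d23:-→d24:-→d25:-→d26:-→d27:-→d28:-→d29:-→d30:-→d31:-→d32:H2 -> H2
  lookup 64.216.92.61: bits ε walk d0:H4 -> H4
  + 161.0.0.0/8 (H2) depth=8
  lookup 161.103.35.201: bits 10100001011001110010001111001001 walk d0:H4→d1:-→d2:-→d3:-→d4:-→d5:-→d6:-→d7:-→d8:H2→d9:-→d10:-→d11:-→d12:-→d13:-→d14:-→d15:-→d16:-→d17:-→d18:-→d19:-→d20:-→d21:-→d22:-→d23:-→d24:-→d25:-→d26:-→d27:-→d28:-→d29:-→d30:-→d31:-→d32:H2 -> H2
  lookup 169.128.0.8: bits 10101001100000 walk d0:H4→d1:-→d2:-→d3:-→d4:-→d5:-→d6:-→d7:-→d8:-→d9:-→d10:-→d11:-→d12:H1→d13:-→d14:- -> H1
  lookup 161.103.35.201: bits 10100001011001110010001111001001 walk d0:H4→d1:-→d2:-→d3:-→d4:-→d5:-→d6:-→d7:-→d8:H2→d9:-→d10:-→d11:-→d12:-→d13:-→d14:-→d15:-→d16:-→d17:-→d18:-→d19:-→d20:-→d21:-→d22:-→d23:-→d24:-→d25:-→d26:-→d27:-→d28:-→d29:-→d30:-→d31:-→d32:H2 -> H2
  + 169.130.119.72/30 (H1) depth=30
  lookup 169.128.0.3: bits 10101001100000 walk d0:H4→d1:-→d2:-→d3:-→d4:-→d5:-→d6:-→d7:-→d8:-→d9:-→d10:-→d11:-→d12:H1→d13:-→d14:- -> H1
  + 0.0.0.0/0 (H1) depth=0
  lookup 10.144.210.37: bits ε walk d0:H1 -> H1

== LOOKUPS ==
["H4","H4","H2","H4","H2","H1","H2","H1","H1"]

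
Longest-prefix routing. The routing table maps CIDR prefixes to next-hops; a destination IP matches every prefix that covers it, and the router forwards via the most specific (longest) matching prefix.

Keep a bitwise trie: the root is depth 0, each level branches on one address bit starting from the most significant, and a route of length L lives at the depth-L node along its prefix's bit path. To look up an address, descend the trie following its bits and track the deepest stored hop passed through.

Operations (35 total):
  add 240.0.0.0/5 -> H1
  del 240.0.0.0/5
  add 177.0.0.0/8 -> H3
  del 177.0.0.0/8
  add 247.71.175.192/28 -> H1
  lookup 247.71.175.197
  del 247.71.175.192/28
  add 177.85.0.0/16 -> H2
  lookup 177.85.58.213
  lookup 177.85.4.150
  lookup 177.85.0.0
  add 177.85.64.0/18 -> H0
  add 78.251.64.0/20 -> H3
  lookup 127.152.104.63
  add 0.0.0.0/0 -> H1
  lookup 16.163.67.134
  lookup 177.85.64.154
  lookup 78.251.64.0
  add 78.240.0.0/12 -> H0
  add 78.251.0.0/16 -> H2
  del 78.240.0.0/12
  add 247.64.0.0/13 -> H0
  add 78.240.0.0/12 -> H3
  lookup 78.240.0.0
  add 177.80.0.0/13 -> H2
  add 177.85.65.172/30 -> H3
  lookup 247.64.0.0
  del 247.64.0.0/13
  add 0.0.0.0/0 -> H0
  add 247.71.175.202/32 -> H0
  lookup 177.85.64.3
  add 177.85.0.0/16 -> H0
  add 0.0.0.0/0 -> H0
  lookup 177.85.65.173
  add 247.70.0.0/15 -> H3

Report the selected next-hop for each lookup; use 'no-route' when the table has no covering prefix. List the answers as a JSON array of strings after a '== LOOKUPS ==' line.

Apply in order:
  + 240.0.0.0/5 (H1) depth=5
  del 240.0.0.0/5 (clear depth 5)
  + 177.0.0.0/8 (H3) depth=8
  del 177.0.0.0/8 (clear depth 8)
  + 247.71.175.192/28 (H1) depth=28
  lookup 247.71.175.197: bits 1111011101000111101011111100 walk d0:-→d1:-→d2:-→d3:-→d4:-→d5:-→d6:-→d7:-→d8:-→d9:-→d10:-→d11:-→d12:-→d13:-→d14:-→d15:-→d16:-→d17:-→d18:-→d19:-→d20:-→d21:-→d22:-→d23:-→d24:-→d25:-→d26:-→d27:-→d28:H1 -> H1
  del 247.71.175.192/28 (clear depth 28)
  + 177.85.0.0/16 (H2) depth=16
  lookup 177.85.58.213: bits 1011000101010101 walk d0:-→d1:-→d2:-→d3:-→d4:-→d5:-→d6:-→d7:-→d8:-→d9:-→d10:-→d11:-→d12:-→d13:-→d14:-→d15:-→d16:H2 -> H2
  lookup 177.85.4.150: bits 1011000101010101 walk d0:-→d1:-→d2:-→d3:-→d4:-→d5:-→d6:-→d7:-→d8:-→d9:-→d10:-→d11:-→d12:-→d13:-→d14:-→d15:-→d16:H2 -> H2
  lookup 177.85.0.0: bits 1011000101010101 walk d0:-→d1:-→d2:-→d3:-→d4:-→d5:-→d6:-→d7:-→d8:-→d9:-→d10:-→d11:-→d12:-→d13:-→d14:-→d15:-→d16:H2 -> H2
  + 177.85.64.0/18 (H0) depth=18
  + 78.251.64.0/20 (H3) depth=20
  lookup 127.152.104.63: bits 01 walk d0:-→d1:-→d2:- -> no-route
  + 0.0.0.0/0 (H1) depth=0
  lookup 16.163.67.134: bits 0 walk d0:H1→d1:- -> H1
  lookup 177.85.64.154: bits 101100010101010101 walk d0:H1→d1:-→d2:-→d3:-→d4:-→d5:-→d6:-→d7:-→d8:-→d9:-→d10:-→d11:-→d12:-→d13:-→d14:-→d15:-→d16:H2→d17:-→d18:H0 -> H0
  lookup 78.251.64.0: bits 01001110111110110100 walk d0:H1→d1:-→d2:-→d3:-→d4:-→d5:-→d6:-→d7:-→d8:-→d9:-→d10:-→d11:-→d12:-→d13:-→d14:-→d15:-→d16:-→d17:-→d18:-→d19:-→d20:H3 -> H3
  + 78.240.0.0/12 (H0) depth=12
  + 78.251.0.0/16 (H2) depth=16
  del 78.240.0.0/12 (clear depth 12)
  + 247.64.0.0/13 (H0) depth=13
  + 78.240.0.0/12 (H3) depth=12
  lookup 78.240.0.0: bits 010011101111 walk d0:H1→d1:-→d2:-→d3:-→d4:-→d5:-→d6:-→d7:-→d8:-→d9:-→d10:-→d11:-→d12:H3 -> H3
  + 177.80.0.0/13 (H2) depth=13
  + 177.85.65.172/30 (H3) depth=30
  lookup 247.64.0.0: bits 1111011101000 walk d0:H1→d1:-→d2:-→d3:-→d4:-→d5:-→d6:-→d7:-→d8:-→d9:-→d10:-→d11:-→d12:-→d13:H0 -> H0
  del 247.64.0.0/13 (clear depth 13)
  + 0.0.0.0/0 (H0) depth=0
  + 247.71.175.202/32 (H0) depth=32
  lookup 177.85.64.3: bits 10110001010101010100000 walk d0:H0→d1:-→d2:-→d3:-→d4:-→d5:-→d6:-→d7:-→d8:-→d9:-→d10:-→d11:-→d12:-→d13:H2→d14:-→d15:-→d16:H2→d17:-→d18:H0→d19:-→d20:-→d21:-→d22:-→d23:- -> H0
  + 177.85.0.0/16 (H0) depth=16
  + 0.0.0.0/0 (H0) depth=0
  lookup 177.85.65.173: bits 101100010101010101000001101011 walk d0:H0→d1:-→d2:-→d3:-→d4:-→d5:-→d6:-→d7:-→d8:-→d9:-→d10:-→d11:-→d12:-→d13:H2→d14:-→d15:-→d16:H0→d17:-→d18:H0→d19:-→d20:-→d21:-→d22:-→d23:-→d24:-→d25:-→d26:-→d27:-→d28:-→d29:-→d30:H3 -> H3
  + 247.70.0.0/15 (H3) depth=15

== LOOKUPS ==
["H1","H2","H2","H2","no-route","H1","H0","H3","H3","H0","H0","H3"]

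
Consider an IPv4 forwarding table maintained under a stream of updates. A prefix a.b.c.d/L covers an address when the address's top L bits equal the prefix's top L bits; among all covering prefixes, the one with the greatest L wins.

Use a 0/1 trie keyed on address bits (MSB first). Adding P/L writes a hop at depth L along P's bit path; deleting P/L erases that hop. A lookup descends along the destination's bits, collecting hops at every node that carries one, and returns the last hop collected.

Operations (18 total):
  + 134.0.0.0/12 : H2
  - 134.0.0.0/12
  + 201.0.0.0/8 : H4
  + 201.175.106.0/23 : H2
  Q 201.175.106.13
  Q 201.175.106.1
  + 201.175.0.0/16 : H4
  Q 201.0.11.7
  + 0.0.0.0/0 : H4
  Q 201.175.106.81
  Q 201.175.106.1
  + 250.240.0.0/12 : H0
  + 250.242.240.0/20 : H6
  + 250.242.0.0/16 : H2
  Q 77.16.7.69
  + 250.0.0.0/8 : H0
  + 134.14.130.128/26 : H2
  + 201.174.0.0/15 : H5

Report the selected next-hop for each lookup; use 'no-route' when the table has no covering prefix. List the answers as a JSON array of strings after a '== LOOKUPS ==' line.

Apply in order:
  add 134.0.0.0/12 -> H2 at depth 12
  - 134.0.0.0/12 clear@12
  add 201.0.0.0/8 -> H4 at depth 8
  add 201.175.106.0/23 -> H2 at depth 23
  lookup 201.175.106.13: bits 11001001101011110110101 walk d0:-→d1:-→d2:-→d3:-→d4:-→d5:-→d6:-→d7:-→d8:H4→d9:-→d10:-→d11:-→d12:-→d13:-→d14:-→d15:-→d16:-→d17:-→d18:-→d19:-→d20:-→d21:-→d22:-→d23:H2 -> H2
  lookup 201.175.106.1: bits 11001001101011110110101 walk d0:-→d1:-→d2:-→d3:-→d4:-→d5:-→d6:-→d7:-→d8:H4→d9:-→d10:-→d11:-→d12:-→d13:-→d14:-→d15:-→d16:-→d17:-→d18:-→d19:-→d20:-→d21:-→d22:-→d23:H2 -> H2
  add 201.175.0.0/16 -> H4 at depth 16
  lookup 201.0.11.7: bits 11001001 walk d0:-→d1:-→d2:-→d3:-→d4:-→d5:-→d6:-→d7:-→d8:H4 -> H4
  add 0.0.0.0/0 -> H4 at depth 0
  lookup 201.175.106.81: bits 11001001101011110110101 walk d0:H4→d1:-→d2:-→d3:-→d4:-→d5:-→d6:-→d7:-→d8:H4→d9:-→d10:-→d11:-→d12:-→d13:-→d14:-→d15:-→d16:H4→d17:-→d18:-→d19:-→d20:-→d21:-→d22:-→d23:H2 -> H2
  lookup 201.175.106.1: bits 11001001101011110110101 walk d0:H4→d1:-→d2:-→d3:-→d4:-→d5:-→d6:-→d7:-→d8:H4→d9:-→d10:-→d11:-→d12:-→d13:-→d14:-→d15:-→d16:H4→d17:-→d18:-→d19:-→d20:-→d21:-→d22:-→d23:H2 -> H2
  add 250.240.0.0/12 -> H0 at depth 12
  add 250.242.240.0/20 -> H6 at depth 20
  add 250.242.0.0/16 -> H2 at depth 16
  lookup 77.16.7.69: bits ε walk d0:H4 -> H4
  add 250.0.0.0/8 -> H0 at depth 8
  add 134.14.130.128/26 -> H2 at depth 26
  add 201.174.0.0/15 -> H5 at depth 15

== LOOKUPS ==
["H2","H2","H4","H2","H2","H4"]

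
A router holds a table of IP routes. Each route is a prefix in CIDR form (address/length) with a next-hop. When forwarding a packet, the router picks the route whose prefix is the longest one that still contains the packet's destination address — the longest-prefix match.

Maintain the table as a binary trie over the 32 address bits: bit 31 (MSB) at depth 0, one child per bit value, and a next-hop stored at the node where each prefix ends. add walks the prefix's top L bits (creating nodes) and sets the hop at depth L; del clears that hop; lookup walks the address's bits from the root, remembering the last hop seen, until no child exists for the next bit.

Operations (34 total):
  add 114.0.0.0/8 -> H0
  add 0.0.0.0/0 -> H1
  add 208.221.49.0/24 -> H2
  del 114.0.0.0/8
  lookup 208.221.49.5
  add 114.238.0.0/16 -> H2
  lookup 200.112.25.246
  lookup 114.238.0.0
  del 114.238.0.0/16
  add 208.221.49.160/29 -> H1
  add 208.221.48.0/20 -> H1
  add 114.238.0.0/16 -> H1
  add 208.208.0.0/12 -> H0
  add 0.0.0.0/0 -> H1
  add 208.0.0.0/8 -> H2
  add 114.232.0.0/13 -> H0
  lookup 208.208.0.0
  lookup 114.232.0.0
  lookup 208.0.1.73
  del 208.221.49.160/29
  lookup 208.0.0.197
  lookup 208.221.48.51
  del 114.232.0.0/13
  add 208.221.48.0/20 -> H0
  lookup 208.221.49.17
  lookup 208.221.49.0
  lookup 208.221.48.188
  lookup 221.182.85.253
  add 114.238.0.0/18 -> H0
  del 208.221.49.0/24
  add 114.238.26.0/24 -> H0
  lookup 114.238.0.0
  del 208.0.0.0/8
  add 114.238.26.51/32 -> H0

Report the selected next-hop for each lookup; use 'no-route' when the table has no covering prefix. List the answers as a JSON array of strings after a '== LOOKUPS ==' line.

Trace:
  add 114.0.0.0/8 -> H0 at depth 8
  add 0.0.0.0/0 -> H1 at depth 0
  add 208.221.49.0/24 -> H2 at depth 24
  del 114.0.0.0/8 (clear depth 8)
  ? 208.221.49.5  path d0:H1→d1:-→d2:-→d3:-→d4:-→d5:-→d6:-→d7:-→d8:-→d9:-→d10:-→d11:-→d12:-→d13:-→d14:-→d15:-→d16:-→d17:-→d18:-→d19:-→d20:-→d21:-→d22:-→d23:-→d24:H2  best=H2
  add 114.238.0.0/16 -> H2 at depth 16
  ? 200.112.25.246  path d0:H1→d1:-→d2:-→d3:-  best=H1
  ? 114.238.0.0  path d0:H1→d1:-→d2:-→d3:-→d4:-→d5:-→d6:-→d7:-→d8:-→d9:-→d10:-→d11:-→d12:-→d13:-→d14:-→d15:-→d16:H2  best=H2
  del 114.238.0.0/16 (clear depth 16)
  add 208.221.49.160/29 -> H1 at depth 29
  add 208.221.48.0/20 -> H1 at depth 20
  add 114.238.0.0/16 -> H1 at depth 16
  add 208.208.0.0/12 -> H0 at depth 12
  add 0.0.0.0/0 -> H1 at depth 0
  add 208.0.0.0/8 -> H2 at depth 8
  add 114.232.0.0/13 -> H0 at depth 13
  ? 208.208.0.0  path d0:H1→d1:-→d2:-→d3:-→d4:-→d5:-→d6:-→d7:-→d8:H2→d9:-→d10:-→d11:-→d12:H0  best=H0
  ? 114.232.0.0  path d0:H1→d1:-→d2:-→d3:-→d4:-→d5:-→d6:-→d7:-→d8:-→d9:-→d10:-→d11:-→d12:-→d13:H0  best=H0
  ? 208.0.1.73  path d0:H1→d1:-→d2:-→d3:-→d4:-→d5:-→d6:-→d7:-→d8:H2  best=H2
  del 208.221.49.160/29 (clear depth 29)
  ? 208.0.0.197  path d0:H1→d1:-→d2:-→d3:-→d4:-→d5:-→d6:-→d7:-→d8:H2  best=H2
  ? 208.221.48.51  path d0:H1→d1:-→d2:-→d3:-→d4:-→d5:-→d6:-→d7:-→d8:H2→d9:-→d10:-→d11:-→d12:H0→d13:-→d14:-→d15:-→d16:-→d17:-→d18:-→d19:-→d20:H1→d21:-→d22:-→d23:-  best=H1
  del 114.232.0.0/13 (clear depth 13)
  add 208.221.48.0/20 -> H0 at depth 20
  ? 208.221.49.17  path d0:H1→d1:-→d2:-→d3:-→d4:-→d5:-→d6:-→d7:-→d8:H2→d9:-→d10:-→d11:-→d12:H0→d13:-→d14:-→d15:-→d16:-→d17:-→d18:-→d19:-→d20:H0→d21:-→d22:-→d23:-→d24:H2  best=H2
  ? 208.221.49.0  path d0:H1→d1:-→d2:-→d3:-→d4:-→d5:-→d6:-→d7:-→d8:H2→d9:-→d10:-→d11:-→d12:H0→d13:-→d14:-→d15:-→d16:-→d17:-→d18:-→d19:-→d20:H0→d21:-→d22:-→d23:-→d24:H2  best=H2
  ? 208.221.48.188  path d0:H1→d1:-→d2:-→d3:-→d4:-→d5:-→d6:-→d7:-→d8:H2→d9:-→d10:-→d11:-→d12:H0→d13:-→d14:-→d15:-→d16:-→d17:-→d18:-→d19:-→d20:H0→d21:-→d22:-→d23:-  best=H0
  ? 221.182.85.253  path d0:H1→d1:-→d2:-→d3:-→d4:-  best=H1
  add 114.238.0.0/18 -> H0 at depth 18
  del 208.221.49.0/24 (clear depth 24)
  add 114.238.26.0/24 -> H0 at depth 24
  ? 114.238.0.0  path d0:H1→d1:-→d2:-→d3:-→d4:-→d5:-→d6:-→d7:-→d8:-→d9:-→d10:-→d11:-→d12:-→d13:-→d14:-→d15:-→d16:H1→d17:-→d18:H0→d19:-  best=H0
  del 208.0.0.0/8 (clear depth 8)
  add 114.238.26.51/32 -> H0 at depth 32

== LOOKUPS ==
["H2","H1","H2","H0","H0","H2","H2","H1","H2","H2","H0","H1","H0"]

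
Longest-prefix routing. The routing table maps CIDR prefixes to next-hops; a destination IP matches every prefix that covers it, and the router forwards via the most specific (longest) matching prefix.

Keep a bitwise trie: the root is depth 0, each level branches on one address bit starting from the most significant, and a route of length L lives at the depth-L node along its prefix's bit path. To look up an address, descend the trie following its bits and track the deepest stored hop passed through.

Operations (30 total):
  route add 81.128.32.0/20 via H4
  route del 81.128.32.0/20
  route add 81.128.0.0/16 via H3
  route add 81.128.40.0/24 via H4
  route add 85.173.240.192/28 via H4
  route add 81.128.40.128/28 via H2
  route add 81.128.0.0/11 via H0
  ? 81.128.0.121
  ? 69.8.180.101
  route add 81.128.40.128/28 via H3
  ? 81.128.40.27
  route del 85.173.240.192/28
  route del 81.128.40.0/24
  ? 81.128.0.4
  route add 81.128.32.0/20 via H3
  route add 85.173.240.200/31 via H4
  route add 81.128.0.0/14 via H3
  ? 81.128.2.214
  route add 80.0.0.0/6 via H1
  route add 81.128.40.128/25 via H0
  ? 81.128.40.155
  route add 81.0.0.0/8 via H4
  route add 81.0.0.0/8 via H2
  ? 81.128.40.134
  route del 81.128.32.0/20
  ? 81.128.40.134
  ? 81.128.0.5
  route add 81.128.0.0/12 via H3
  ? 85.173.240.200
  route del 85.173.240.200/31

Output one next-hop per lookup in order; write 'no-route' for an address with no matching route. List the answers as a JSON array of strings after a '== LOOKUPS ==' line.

Apply in order:
  add 81.128.32.0/20 -> H4 at depth 20
  - 81.128.32.0/20 clear@20
  add 81.128.0.0/16 -> H3 at depth 16
  add 81.128.40.0/24 -> H4 at depth 24
  add 85.173.240.192/28 -> H4 at depth 28
  add 81.128.40.128/28 -> H2 at depth 28
  add 81.128.0.0/11 -> H0 at depth 11
  lookup 81.128.0.121: bits 010100011000000000 walk d0:-→d1:-→d2:-→d3:-→d4:-→d5:-→d6:-→d7:-→d8:-→d9:-→d10:-→d11:H0→d12:-→d13:-→d14:-→d15:-→d16:H3→d17:-→d18:- -> H3
  lookup 69.8.180.101: bits 010 walk d0:-→d1:-→d2:-→d3:- -> no-route
  add 81.128.40.128/28 -> H3 at depth 28
  lookup 81.128.40.27: bits 010100011000000000101000 walk d0:-→d1:-→d2:-→d3:-→d4:-→d5:-→d6:-→d7:-→d8:-→d9:-→d10:-→d11:H0→d12:-→d13:-→d14:-→d15:-→d16:H3→d17:-→d18:-→d19:-→d20:-→d21:-→d22:-→d23:-→d24:H4 -> H4
  - 85.173.240.192/28 clear@28
  - 81.128.40.0/24 clear@24
  lookup 81.128.0.4: bits 010100011000000000 walk d0:-→d1:-→d2:-→d3:-→d4:-→d5:-→d6:-→d7:-→d8:-→d9:-→d10:-→d11:H0→d12:-→d13:-→d14:-→d15:-→d16:H3→d17:-→d18:- -> H3
  add 81.128.32.0/20 -> H3 at depth 20
  add 85.173.240.200/31 -> H4 at depth 31
  add 81.128.0.0/14 -> H3 at depth 14
  lookup 81.128.2.214: bits 010100011000000000 walk d0:-→d1:-→d2:-→d3:-→d4:-→d5:-→d6:-→d7:-→d8:-→d9:-→d10:-→d11:H0→d12:-→d13:-→d14:H3→d15:-→d16:H3→d17:-→d18:- -> H3
  add 80.0.0.0/6 -> H1 at depth 6
  add 81.128.40.128/25 -> H0 at depth 25
  lookup 81.128.40.155: bits 010100011000000000101000100 walk d0:-→d1:-→d2:-→d3:-→d4:-→d5:-→d6:H1→d7:-→d8:-→d9:-→d10:-→d11:H0→d12:-→d13:-→d14:H3→d15:-→d16:H3→d17:-→d18:-→d19:-→d20:H3→d21:-→d22:-→d23:-→d24:-→d25:H0→d26:-→d27:- -> H0
  add 81.0.0.0/8 -> H4 at depth 8
  add 81.0.0.0/8 -> H2 at depth 8
  lookup 81.128.40.134: bits 0101000110000000001010001000 walk d0:-→d1:-→d2:-→d3:-→d4:-→d5:-→d6:H1→d7:-→d8:H2→d9:-→d10:-→d11:H0→d12:-→d13:-→d14:H3→d15:-→d16:H3→d17:-→d18:-→d19:-→d20:H3→d21:-→d22:-→d23:-→d24:-→d25:H0→d26:-→d27:-→d28:H3 -> H3
  - 81.128.32.0/20 clear@20
  lookup 81.128.40.134: bits 0101000110000000001010001000 walk d0:-→d1:-→d2:-→d3:-→d4:-→d5:-→d6:H1→d7:-→d8:H2→d9:-→d10:-→d11:H0→d12:-→d13:-→d14:H3→d15:-→d16:H3→d17:-→d18:-→d19:-→d20:-→d21:-→d22:-→d23:-→d24:-→d25:H0→d26:-→d27:-→d28:H3 -> H3
  lookup 81.128.0.5: bits 010100011000000000 walk d0:-→d1:-→d2:-→d3:-→d4:-→d5:-→d6:H1→d7:-→d8:H2→d9:-→d10:-→d11:H0→d12:-→d13:-→d14:H3→d15:-→d16:H3→d17:-→d18:- -> H3
  add 81.128.0.0/12 -> H3 at depth 12
  lookup 85.173.240.200: bits 0101010110101101111100001100100 walk d0:-→d1:-→d2:-→d3:-→d4:-→d5:-→d6:-→d7:-→d8:-→d9:-→d10:-→d11:-→d12:-→d13:-→d14:-→d15:-→d16:-→d17:-→d18:-→d19:-→d20:-→d21:-→d22:-→d23:-→d24:-→d25:-→d26:-→d27:-→d28:-→d29:-→d30:-→d31:H4 -> H4
  - 85.173.240.200/31 clear@31

== LOOKUPS ==
["H3","no-route","H4","H3","H3","H0","H3","H3","H3","H4"]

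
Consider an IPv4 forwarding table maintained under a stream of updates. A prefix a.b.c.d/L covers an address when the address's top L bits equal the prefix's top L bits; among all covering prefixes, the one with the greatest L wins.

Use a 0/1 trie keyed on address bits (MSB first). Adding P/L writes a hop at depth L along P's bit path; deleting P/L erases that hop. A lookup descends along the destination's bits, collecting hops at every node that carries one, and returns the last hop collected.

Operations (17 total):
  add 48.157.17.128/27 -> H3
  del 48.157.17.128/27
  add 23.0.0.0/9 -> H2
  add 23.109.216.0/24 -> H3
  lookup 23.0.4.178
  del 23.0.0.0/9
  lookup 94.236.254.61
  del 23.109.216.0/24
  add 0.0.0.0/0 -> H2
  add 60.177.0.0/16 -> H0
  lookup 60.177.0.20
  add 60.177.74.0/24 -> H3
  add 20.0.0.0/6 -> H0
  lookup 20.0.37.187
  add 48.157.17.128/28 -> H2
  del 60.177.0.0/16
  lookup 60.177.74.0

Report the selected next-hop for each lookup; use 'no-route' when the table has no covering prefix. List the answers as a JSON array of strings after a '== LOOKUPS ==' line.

Process each operation:
  add 48.157.17.128/27 -> H3 at depth 27
  - 48.157.17.128/27 clear@27
  add 23.0.0.0/9 -> H2 at depth 9
  add 23.109.216.0/24 -> H3 at depth 24
  lookup 23.0.4.178: bits 000101110 walk d0:-→d1:-→d2:-→d3:-→d4:-→d5:-→d6:-→d7:-→d8:-→d9:H2 -> H2
  - 23.0.0.0/9 clear@9
  lookup 94.236.254.61: bits 0 walk d0:-→d1:- -> no-route
  - 23.109.216.0/24 clear@24
  add 0.0.0.0/0 -> H2 at depth 0
  add 60.177.0.0/16 -> H0 at depth 16
  lookup 60.177.0.20: bits 0011110010110001 walk d0:H2→d1:-→d2:-→d3:-→d4:-→d5:-→d6:-→d7:-→d8:-→d9:-→d10:-→d11:-→d12:-→d13:-→d14:-→d15:-→d16:H0 -> H0
  add 60.177.74.0/24 -> H3 at depth 24
  add 20.0.0.0/6 -> H0 at depth 6
  lookup 20.0.37.187: bits 000101 walk d0:H2→d1:-→d2:-→d3:-→d4:-→d5:-→d6:H0 -> H0
  add 48.157.17.128/28 -> H2 at depth 28
  - 60.177.0.0/16 clear@16
  lookup 60.177.74.0: bits 001111001011000101001010 walk d0:H2→d1:-→d2:-→d3:-→d4:-→d5:-→d6:-→d7:-→d8:-→d9:-→d10:-→d11:-→d12:-→d13:-→d14:-→d15:-→d16:-→d17:-→d18:-→d19:-→d20:-→d21:-→d22:-→d23:-→d24:H3 -> H3

== LOOKUPS ==
["H2","no-route","H0","H0","H3"]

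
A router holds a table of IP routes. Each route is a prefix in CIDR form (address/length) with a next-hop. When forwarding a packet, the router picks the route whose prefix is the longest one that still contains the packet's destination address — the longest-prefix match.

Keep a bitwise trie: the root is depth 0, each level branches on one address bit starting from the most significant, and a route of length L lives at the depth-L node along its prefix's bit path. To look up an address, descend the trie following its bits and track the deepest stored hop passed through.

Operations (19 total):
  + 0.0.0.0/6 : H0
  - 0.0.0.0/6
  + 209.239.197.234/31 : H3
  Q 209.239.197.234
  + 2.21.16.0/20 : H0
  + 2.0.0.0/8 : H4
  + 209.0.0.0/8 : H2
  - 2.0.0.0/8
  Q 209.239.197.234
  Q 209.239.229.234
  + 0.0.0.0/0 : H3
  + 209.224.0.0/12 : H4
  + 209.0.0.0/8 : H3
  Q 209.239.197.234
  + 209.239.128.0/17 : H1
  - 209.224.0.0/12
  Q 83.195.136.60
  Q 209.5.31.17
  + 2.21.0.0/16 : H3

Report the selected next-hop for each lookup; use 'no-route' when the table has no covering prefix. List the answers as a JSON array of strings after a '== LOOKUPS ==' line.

Trace:
  + 0.0.0.0/6 (H0) depth=6
  del 0.0.0.0/6 (clear depth 6)
  + 209.239.197.234/31 (H3) depth=31
  Q 209.239.197.234: descend 1101000111101111110001011110101 ; hops seen [H3] ; pick H3
  + 2.21.16.0/20 (H0) depth=20
  + 2.0.0.0/8 (H4) depth=8
  + 209.0.0.0/8 (H2) depth=8
  del 2.0.0.0/8 (clear depth 8)
  Q 209.239.197.234: descend 1101000111101111110001011110101 ; hops seen [H2,H3] ; pick H3
  Q 209.239.229.234: descend 110100011110111111 ; hops seen [H2] ; pick H2
  + 0.0.0.0/0 (H3) depth=0
  + 209.224.0.0/12 (H4) depth=12
  + 209.0.0.0/8 (H3) depth=8
  Q 209.239.197.234: descend 1101000111101111110001011110101 ; hops seen [H3,H3,H4,H3] ; pick H3
  + 209.239.128.0/17 (H1) depth=17
  del 209.224.0.0/12 (clear depth 12)
  Q 83.195.136.60: descend 0 ; hops seen [H3] ; pick H3
  Q 209.5.31.17: descend 11010001 ; hops seen [H3,H3] ; pick H3
  + 2.21.0.0/16 (H3) depth=16

== LOOKUPS ==
["H3","H3","H2","H3","H3","H3"]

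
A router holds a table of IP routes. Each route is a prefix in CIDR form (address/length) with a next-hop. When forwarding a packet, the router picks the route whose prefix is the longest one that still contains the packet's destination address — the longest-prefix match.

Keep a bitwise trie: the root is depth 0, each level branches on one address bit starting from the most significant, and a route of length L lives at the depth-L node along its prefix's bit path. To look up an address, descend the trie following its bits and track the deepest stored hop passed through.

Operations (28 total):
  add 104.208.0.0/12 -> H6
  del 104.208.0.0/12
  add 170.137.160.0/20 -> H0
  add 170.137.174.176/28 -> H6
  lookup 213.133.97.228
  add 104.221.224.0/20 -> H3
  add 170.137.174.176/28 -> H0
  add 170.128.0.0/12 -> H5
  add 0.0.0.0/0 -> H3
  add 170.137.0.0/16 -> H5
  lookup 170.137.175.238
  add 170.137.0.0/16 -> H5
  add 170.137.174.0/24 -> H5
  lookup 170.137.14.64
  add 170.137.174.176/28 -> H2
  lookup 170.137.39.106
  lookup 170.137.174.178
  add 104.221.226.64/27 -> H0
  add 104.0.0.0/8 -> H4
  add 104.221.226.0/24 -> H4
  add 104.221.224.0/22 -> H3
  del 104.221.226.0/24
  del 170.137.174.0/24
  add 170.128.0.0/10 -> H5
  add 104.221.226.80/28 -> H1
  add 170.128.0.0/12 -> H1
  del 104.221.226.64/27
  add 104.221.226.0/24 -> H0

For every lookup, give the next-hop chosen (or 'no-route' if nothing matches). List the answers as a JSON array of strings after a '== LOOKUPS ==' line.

Process each operation:
  + 104.208.0.0/12 (H6) depth=12
  del 104.208.0.0/12 (clear depth 12)
  + 170.137.160.0/20 (H0) depth=20
  + 170.137.174.176/28 (H6) depth=28
  ? 213.133.97.228  path d0:-→d1:-  best=no-route
  + 104.221.224.0/20 (H3) depth=20
  + 170.137.174.176/28 (H0) depth=28
  + 170.128.0.0/12 (H5) depth=12
  + 0.0.0.0/0 (H3) depth=0
  + 170.137.0.0/16 (H5) depth=16
  ? 170.137.175.238  path d0:H3→d1:-→d2:-→d3:-→d4:-→d5:-→d6:-→d7:-→d8:-→d9:-→d10:-→d11:-→d12:H5→d13:-→d14:-→d15:-→d16:H5→d17:-→d18:-→d19:-→d20:H0→d21:-→d22:-→d23:-  best=H0
  + 170.137.0.0/16 (H5) depth=16
  + 170.137.174.0/24 (H5) depth=24
  ? 170.137.14.64  path d0:H3→d1:-→d2:-→d3:-→d4:-→d5:-→d6:-→d7:-→d8:-→d9:-→d10:-→d11:-→d12:H5→d13:-→d14:-→d15:-→d16:H5  best=H5
  + 170.137.174.176/28 (H2) depth=28
  ? 170.137.39.106  path d0:H3→d1:-→d2:-→d3:-→d4:-→d5:-→d6:-→d7:-→d8:-→d9:-→d10:-→d11:-→d12:H5→d13:-→d14:-→d15:-→d16:H5  best=H5
  ? 170.137.174.178  path d0:H3→d1:-→d2:-→d3:-→d4:-→d5:-→d6:-→d7:-→d8:-→d9:-→d10:-→d11:-→d12:H5→d13:-→d14:-→d15:-→d16:H5→d17:-→d18:-→d19:-→d20:H0→d21:-→d22:-→d23:-→d24:H5→d25:-→d26:-→d27:-→d28:H2  best=H2
  + 104.221.226.64/27 (H0) depth=27
  + 104.0.0.0/8 (H4) depth=8
  + 104.221.226.0/24 (H4) depth=24
  + 104.221.224.0/22 (H3) depth=22
  del 104.221.226.0/24 (clear depth 24)
  del 170.137.174.0/24 (clear depth 24)
  + 170.128.0.0/10 (H5) depth=10
  + 104.221.226.80/28 (H1) depth=28
  + 170.128.0.0/12 (H1) depth=12
  del 104.221.226.64/27 (clear depth 27)
  + 104.221.226.0/24 (H0) depth=24

== LOOKUPS ==
["no-route","H0","H5","H5","H2"]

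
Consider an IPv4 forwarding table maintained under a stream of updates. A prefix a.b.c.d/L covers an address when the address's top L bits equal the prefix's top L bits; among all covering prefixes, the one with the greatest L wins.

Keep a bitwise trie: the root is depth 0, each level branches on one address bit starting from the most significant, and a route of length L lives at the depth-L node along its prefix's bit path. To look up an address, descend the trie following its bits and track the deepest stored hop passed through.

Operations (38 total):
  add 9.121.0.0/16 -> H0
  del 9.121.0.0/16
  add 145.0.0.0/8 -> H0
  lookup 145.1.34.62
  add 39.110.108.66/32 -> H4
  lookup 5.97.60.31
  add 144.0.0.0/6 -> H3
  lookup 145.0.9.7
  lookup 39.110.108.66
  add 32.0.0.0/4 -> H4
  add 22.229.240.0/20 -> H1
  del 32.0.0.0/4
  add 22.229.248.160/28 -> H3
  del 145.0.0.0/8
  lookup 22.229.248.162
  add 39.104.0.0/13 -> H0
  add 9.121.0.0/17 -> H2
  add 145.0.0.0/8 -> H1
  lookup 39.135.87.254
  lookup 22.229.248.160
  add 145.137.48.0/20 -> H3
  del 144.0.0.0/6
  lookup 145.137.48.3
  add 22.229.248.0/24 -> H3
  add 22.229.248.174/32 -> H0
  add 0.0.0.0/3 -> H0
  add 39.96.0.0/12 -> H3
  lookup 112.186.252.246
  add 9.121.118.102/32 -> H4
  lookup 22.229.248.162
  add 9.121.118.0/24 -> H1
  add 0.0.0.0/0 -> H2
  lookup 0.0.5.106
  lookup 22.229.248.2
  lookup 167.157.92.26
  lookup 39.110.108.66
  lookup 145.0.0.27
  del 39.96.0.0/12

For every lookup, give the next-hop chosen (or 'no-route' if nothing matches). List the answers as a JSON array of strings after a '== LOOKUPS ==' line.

Process each operation:
  + 9.121.0.0/16 (H0) depth=16
  del 9.121.0.0/16 (clear depth 16)
  + 145.0.0.0/8 (H0) depth=8
  ? 145.1.34.62  path d0:-→d1:-→d2:-→d3:-→d4:-→d5:-→d6:-→d7:-→d8:H0  best=H0
  + 39.110.108.66/32 (H4) depth=32
  ? 5.97.60.31  path d0:-→d1:-→d2:-→d3:-→d4:-  best=no-route
  + 144.0.0.0/6 (H3) depth=6
  ? 145.0.9.7  path d0:-→d1:-→d2:-→d3:-→d4:-→d5:-→d6:H3→d7:-→d8:H0  best=H0
  ? 39.110.108.66  path d0:-→d1:-→d2:-→d3:-→d4:-→d5:-→d6:-→d7:-→d8:-→d9:-→d10:-→d11:-→d12:-→d13:-→d14:-→d15:-→d16:-→d17:-→d18:-→d19:-→d20:-→d21:-→d22:-→d23:-→d24:-→d25:-→d26:-→d27:-→d28:-→d29:-→d30:-→d31:-→d32:H4  best=H4
  + 32.0.0.0/4 (H4) depth=4
  + 22.229.240.0/20 (H1) depth=20
  del 32.0.0.0/4 (clear depth 4)
  + 22.229.248.160/28 (H3) depth=28
  del 145.0.0.0/8 (clear depth 8)
  ? 22.229.248.162  path d0:-→d1:-→d2:-→d3:-→d4:-→d5:-→d6:-→d7:-→d8:-→d9:-→d10:-→d11:-→d12:-→d13:-→d14:-→d15:-→d16:-→d17:-→d18:-→d19:-→d20:H1→d21:-→d22:-→d23:-→d24:-→d25:-→d26:-→d27:-→d28:H3  best=H3
  + 39.104.0.0/13 (H0) depth=13
  + 9.121.0.0/17 (H2) depth=17
  + 145.0.0.0/8 (H1) depth=8
  ? 39.135.87.254  path d0:-→d1:-→d2:-→d3:-→d4:-→d5:-→d6:-→d7:-→d8:-  best=no-route
  ? 22.229.248.160  path d0:-→d1:-→d2:-→d3:-→d4:-→d5:-→d6:-→d7:-→d8:-→d9:-→d10:-→d11:-→d12:-→d13:-→d14:-→d15:-→d16:-→d17:-→d18:-→d19:-→d20:H1→d21:-→d22:-→d23:-→d24:-→d25:-→d26:-→d27:-→d28:H3  best=H3
  + 145.137.48.0/20 (H3) depth=20
  del 144.0.0.0/6 (clear depth 6)
  ? 145.137.48.3  path d0:-→d1:-→d2:-→d3:-→d4:-→d5:-→d6:-→d7:-→d8:H1→d9:-→d10:-→d11:-→d12:-→d13:-→d14:-→d15:-→d16:-→d17:-→d18:-→d19:-→d20:H3  best=H3
  + 22.229.248.0/24 (H3) depth=24
  + 22.229.248.174/32 (H0) depth=32
  + 0.0.0.0/3 (H0) depth=3
  + 39.96.0.0/12 (H3) depth=12
  ? 112.186.252.246  path d0:-→d1:-  best=no-route
  + 9.121.118.102/32 (H4) depth=32
  ? 22.229.248.162  path d0:-→d1:-→d2:-→d3:H0→d4:-→d5:-→d6:-→d7:-→d8:-→d9:-→d10:-→d11:-→d12:-→d13:-→d14:-→d15:-→d16:-→d17:-→d18:-→d19:-→d20:H1→d21:-→d22:-→d23:-→d24:H3→d25:-→d26:-→d27:-→d28:H3  best=H3
  + 9.121.118.0/24 (H1) depth=24
  + 0.0.0.0/0 (H2) depth=0
  ? 0.0.5.106  path d0:H2→d1:-→d2:-→d3:H0→d4:-  best=H0
  ? 22.229.248.2  path d0:H2→d1:-→d2:-→d3:H0→d4:-→d5:-→d6:-→d7:-→d8:-→d9:-→d10:-→d11:-→d12:-→d13:-→d14:-→d15:-→d16:-→d17:-→d18:-→d19:-→d20:H1→d21:-→d22:-→d23:-→d24:H3  best=H3
  ? 167.157.92.26  path d0:H2→d1:-→d2:-  best=H2
  ? 39.110.108.66  path d0:H2→d1:-→d2:-→d3:-→d4:-→d5:-→d6:-→d7:-→d8:-→d9:-→d10:-→d11:-→d12:H3→d13:H0→d14:-→d15:-→d16:-→d17:-→d18:-→d19:-→d20:-→d21:-→d22:-→d23:-→d24:-→d25:-→d26:-→d27:-→d28:-→d29:-→d30:-→d31:-→d32:H4  best=H4
  ? 145.0.0.27  path d0:H2→d1:-→d2:-→d3:-→d4:-→d5:-→d6:-→d7:-→d8:H1  best=H1
  del 39.96.0.0/12 (clear depth 12)

== LOOKUPS ==
["H0","no-route","H0","H4","H3","no-route","H3","H3","no-route","H3","H0","H3","H2","H4","H1"]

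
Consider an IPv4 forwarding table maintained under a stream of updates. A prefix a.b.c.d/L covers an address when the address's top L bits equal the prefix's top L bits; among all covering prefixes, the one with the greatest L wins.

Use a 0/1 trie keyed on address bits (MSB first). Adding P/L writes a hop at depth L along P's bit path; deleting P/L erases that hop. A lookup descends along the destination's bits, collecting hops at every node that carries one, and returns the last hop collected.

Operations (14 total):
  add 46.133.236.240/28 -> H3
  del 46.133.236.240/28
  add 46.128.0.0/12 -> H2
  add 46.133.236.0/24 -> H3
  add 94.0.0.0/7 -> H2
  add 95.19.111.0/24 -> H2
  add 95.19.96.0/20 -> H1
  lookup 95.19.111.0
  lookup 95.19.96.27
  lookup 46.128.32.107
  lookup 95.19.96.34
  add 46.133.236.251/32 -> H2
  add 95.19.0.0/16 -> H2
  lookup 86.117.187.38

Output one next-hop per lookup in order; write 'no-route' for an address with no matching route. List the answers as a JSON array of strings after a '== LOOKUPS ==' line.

Process each operation:
  add 46.133.236.240/28 -> H3 at depth 28
  del 46.133.236.240/28 (clear depth 28)
  add 46.128.0.0/12 -> H2 at depth 12
  add 46.133.236.0/24 -> H3 at depth 24
  add 94.0.0.0/7 -> H2 at depth 7
  add 95.19.111.0/24 -> H2 at depth 24
  add 95.19.96.0/20 -> H1 at depth 20
  Q 95.19.111.0: descend 010111110001001101101111 ; hops seen [H2,H1,H2] ; pick H2
  Q 95.19.96.27: descend 01011111000100110110 ; hops seen [H2,H1] ; pick H1
  Q 46.128.32.107: descend 0010111010000 ; hops seen [H2] ; pick H2
  Q 95.19.96.34: descend 01011111000100110110 ; hops seen [H2,H1] ; pick H1
  add 46.133.236.251/32 -> H2 at depth 32
  add 95.19.0.0/16 -> H2 at depth 16
  Q 86.117.187.38: descend 0101 ; hops seen [∅] ; pick no-route

== LOOKUPS ==
["H2","H1","H2","H1","no-route"]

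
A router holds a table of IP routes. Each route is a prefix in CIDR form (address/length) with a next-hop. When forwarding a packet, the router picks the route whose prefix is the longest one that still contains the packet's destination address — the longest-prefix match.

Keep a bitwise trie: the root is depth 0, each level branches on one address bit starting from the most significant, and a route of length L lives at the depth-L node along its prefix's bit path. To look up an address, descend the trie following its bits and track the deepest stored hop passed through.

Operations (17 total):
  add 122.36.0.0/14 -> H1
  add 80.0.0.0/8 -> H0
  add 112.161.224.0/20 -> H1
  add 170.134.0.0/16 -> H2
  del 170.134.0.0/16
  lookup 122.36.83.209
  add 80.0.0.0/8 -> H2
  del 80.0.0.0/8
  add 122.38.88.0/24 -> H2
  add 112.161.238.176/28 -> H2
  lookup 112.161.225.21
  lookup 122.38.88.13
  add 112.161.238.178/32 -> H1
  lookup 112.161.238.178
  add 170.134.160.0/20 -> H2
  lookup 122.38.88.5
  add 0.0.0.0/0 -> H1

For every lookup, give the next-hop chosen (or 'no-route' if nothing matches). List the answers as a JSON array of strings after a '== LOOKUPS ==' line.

Apply in order:
  add 122.36.0.0/14 -> H1 at depth 14
  add 80.0.0.0/8 -> H0 at depth 8
  add 112.161.224.0/20 -> H1 at depth 20
  add 170.134.0.0/16 -> H2 at depth 16
  - 170.134.0.0/16 clear@16
  ? 122.36.83.209  path d0:-→d1:-→d2:-→d3:-→d4:-→d5:-→d6:-→d7:-→d8:-→d9:-→d10:-→d11:-→d12:-→d13:-→d14:H1  best=H1
  add 80.0.0.0/8 -> H2 at depth 8
  - 80.0.0.0/8 clear@8
  add 122.38.88.0/24 -> H2 at depth 24
  add 112.161.238.176/28 -> H2 at depth 28
  ? 112.161.225.21  path d0:-→d1:-→d2:-→d3:-→d4:-→d5:-→d6:-→d7:-→d8:-→d9:-→d10:-→d11:-→d12:-→d13:-→d14:-→d15:-→d16:-→d17:-→d18:-→d19:-→d20:H1  best=H1
  ? 122.38.88.13  path d0:-→d1:-→d2:-→d3:-→d4:-→d5:-→d6:-→d7:-→d8:-→d9:-→d10:-→d11:-→d12:-→d13:-→d14:H1→d15:-→d16:-→d17:-→d18:-→d19:-→d20:-→d21:-→d22:-→d23:-→d24:H2  best=H2
  add 112.161.238.178/32 -> H1 at depth 32
  ? 112.161.238.178  path d0:-→d1:-→d2:-→d3:-→d4:-→d5:-→d6:-→d7:-→d8:-→d9:-→d10:-→d11:-→d12:-→d13:-→d14:-→d15:-→d16:-→d17:-→d18:-→d19:-→d20:H1→d21:-→d22:-→d23:-→d24:-→d25:-→d26:-→d27:-→d28:H2→d29:-→d30:-→d31:-→d32:H1  best=H1
  add 170.134.160.0/20 -> H2 at depth 20
  ? 122.38.88.5  path d0:-→d1:-→d2:-→d3:-→d4:-→d5:-→d6:-→d7:-→d8:-→d9:-→d10:-→d11:-→d12:-→d13:-→d14:H1→d15:-→d16:-→d17:-→d18:-→d19:-→d20:-→d21:-→d22:-→d23:-→d24:H2  best=H2
  add 0.0.0.0/0 -> H1 at depth 0

== LOOKUPS ==
["H1","H1","H2","H1","H2"]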